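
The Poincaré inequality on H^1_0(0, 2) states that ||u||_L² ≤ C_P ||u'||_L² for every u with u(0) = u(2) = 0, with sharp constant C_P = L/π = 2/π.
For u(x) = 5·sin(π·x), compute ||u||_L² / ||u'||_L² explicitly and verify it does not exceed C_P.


||u||_L² / ||u'||_L² = 1/π < C_P = 2/π.

u(x) = 5·sin(π·x), so u'(x) = 5*π*cos(π*x).
Writing u(x) = A·sin(kπx/L) with A = 5 and k = 2, use ∫_0^L sin²(kπx/L) dx = L/2 and ∫_0^L cos²(kπx/L) dx = L/2.
u² = 25·sin²(π·x) and (u')² = 25*π^2·cos²(π·x), and each of sin², cos² integrates to L/2 = 1 over (0, 2).
∫_0^2 u² dx = 25, so ||u||_L² = 5.
∫_0^2 (u')² dx = 25*π^2, so ||u'||_L² = 5*π.
Ratio ||u||_L² / ||u'||_L² = 1/π.
Sharp Poincaré constant on H^1_0(0, 2) is C_P = L/π = 2/π, achieved by sin(π/2·x).
This is the k = 2 harmonic; the ratio L/(kπ) is strictly less than C_P = L/π, consistent with the sharp inequality ||u||_L² ≤ C_P ||u'||_L².


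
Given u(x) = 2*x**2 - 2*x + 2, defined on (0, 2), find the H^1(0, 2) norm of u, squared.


||u||_{H^1}^2 = 544/15

The H^1 norm (squared) on an interval (0, L) is
  ||u||_{H^1}^2 = ∫_0^L u(x)^2 dx + ∫_0^L u'(x)^2 dx.
Compute u'(x) = 4*x - 2.
Then u(x)^2 = 4*x**4 - 8*x**3 + 12*x**2 - 8*x + 4 and u'(x)^2 = 16*x**2 - 16*x + 4.
Integrate each monomial from 0 to 2 using ∫_0^2 c·x^n dx = c·2^(n+1)/(n+1):
  ∫_0^2 u(x)^2 dx = ∫_0^2 (4*x^4 - 8*x^3 + 12*x^2 - 8*x + 4) dx. Term by term:
    ∫_0^2 4*x^4 dx = 128/5;  ∫_0^2 -8*x^3 dx = -32;  ∫_0^2 12*x^2 dx = 32;
    ∫_0^2 -8*x dx = -16;  ∫_0^2 4 dx = 8.
  Sum: 128/5 − 32 + 32 − 16 + 8 = 88/5.
  ∫_0^2 u'(x)^2 dx = ∫_0^2 (16*x^2 - 16*x + 4) dx. Term by term:
    ∫_0^2 16*x^2 dx = 128/3;  ∫_0^2 -16*x dx = -32;  ∫_0^2 4 dx = 8.
  Sum: 128/3 − 32 + 8 = 56/3.
Adding: ||u||_{H^1}^2 = 88/5 + 56/3 = 544/15.


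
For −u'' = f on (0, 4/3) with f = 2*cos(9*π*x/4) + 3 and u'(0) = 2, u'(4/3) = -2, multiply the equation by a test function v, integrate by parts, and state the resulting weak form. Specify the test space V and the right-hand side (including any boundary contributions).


V = H^1(0, 4/3) (v unrestricted at boundary; u is determined up to an additive constant); weak form: ∫_0^4/3 u'v' dx = ∫_0^4/3 (2*cos(9*π*x/4) + 3) v dx − 2·v(4/3) − 2·v(0) for all v ∈ V.

Multiply both sides by a test function v and integrate from 0 to 4/3:
  ∫_0^4/3 −u''(x) v(x) dx = ∫_0^4/3 f(x) v(x) dx.
Integrate the LHS by parts once:
  ∫_0^4/3 −u'' v dx = −[u'(x) v(x)]_0^4/3 + ∫_0^4/3 u'(x) v'(x) dx.
Thus ∫_0^4/3 u'(x) v'(x) dx = ∫_0^4/3 f(x) v(x) dx + [u'(x) v(x)]_0^4/3.
Choose V so that boundary terms are either known or forced to vanish.
u has inhomogeneous Neumann u'(0) = 2, u'(4/3) = -2. [u' v]_0^4/3 = (-2)·v(4/3) − (2)·v(0) = − 2·v(4/3) − 2·v(0). Take V = H^1(0, 4/3); boundary term becomes part of RHS.
Weak formulation: find u (satisfying any essential BC) such that ∫_0^4/3 u'(x) v'(x) dx = ∫_0^4/3 f v dx − 2·v(4/3) − 2·v(0) for all v ∈ V (Neumann data are natural BCs: they enter the RHS as boundary terms).
Substituting f(x) = 2*cos(9*π*x/4) + 3, the right-hand side is ∫_0^4/3 (2*cos(9*π*x/4) + 3) v dx − 2·v(4/3) − 2·v(0).
Compatibility check (pure Neumann): taking v ≡ 1 ∈ V gives 0 = ∫_0^4/3 f dx + (-2) − (2), i.e. ∫_0^4/3 f dx must equal u'(0) − u'(4/3) = 4. Indeed ∫_0^4/3 (2*cos(9*π*x/4) + 3) dx = 4, so the data are compatible. The solution is then unique only up to an additive constant (fix it e.g. by requiring ∫_0^4/3 u dx = 0).


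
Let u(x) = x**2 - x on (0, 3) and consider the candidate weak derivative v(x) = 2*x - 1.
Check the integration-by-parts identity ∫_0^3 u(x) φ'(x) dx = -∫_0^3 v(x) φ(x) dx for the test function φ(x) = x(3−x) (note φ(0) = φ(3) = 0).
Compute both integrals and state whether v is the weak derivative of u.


LHS = -9, RHS = -9. Yes, v = u' weakly.

u(x) = x**2 - x, classical derivative u'(x) = 2*x - 1.
φ(x) = x(3−x), so φ'(x) = 3 - 2*x.
Note φ(0) = φ(3) = 0, so the boundary term u·φ vanishes.
LHS = ∫_0^3 u(x) φ'(x) dx = ∫_0^3 (-2*x^3 + 5*x^2 - 3*x) dx. Term by term:
  ∫_0^3 -2*x^3 dx = -81/2;  ∫_0^3 5*x^2 dx = 45;  ∫_0^3 -3*x dx = -27/2.
Sum: -81/2 + 45 − 27/2 = -9.
So LHS = -9.
∫_0^3 v(x) φ(x) dx = ∫_0^3 (-2*x^3 + 7*x^2 - 3*x) dx. Term by term:
  ∫_0^3 -2*x^3 dx = -81/2;  ∫_0^3 7*x^2 dx = 63;  ∫_0^3 -3*x dx = -27/2.
Sum: -81/2 + 63 − 27/2 = 9.
So RHS = -∫_0^3 v(x) φ(x) dx = -9.
LHS = RHS, so the identity holds for this test φ.
Moreover u is smooth here and v(x) = u'(x) = 2*x - 1 pointwise, so the identity holds for every test function. Hence v is the weak derivative of u.


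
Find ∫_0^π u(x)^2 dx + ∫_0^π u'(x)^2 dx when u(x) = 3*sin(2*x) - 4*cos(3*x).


||u||_{H^1(0,π)}^2 = 192 + 205*π/2

u'(x) = 12*sin(3*x) + 6*cos(2*x).
Expand u² and (u')² and integrate term by term on (0, π), using: for integers n ≥ 1, ∫_0^π sin²(nx) dx = ∫_0^π cos²(nx) dx = π/2; for n ≠ n', ∫_0^π sin(nx)sin(n'x) dx = ∫_0^π cos(nx)cos(n'x) dx = 0; and by product-to-sum, ∫_0^π sin(nx)cos(n'x) dx = ½∫_0^π [sin((n+n')x) + sin((n−n')x)] dx, which is 0 when n+n' is even and 2n/(n²−n'²) when n+n' is odd (it need not vanish on (0, π)).
  u² squared terms: (-4)²·∫cos(3x)² dx = 16·π/2 = 8*π;  (3)²·∫sin(2x)² dx = 9·π/2 = 9*π/2.
  u² cross terms: 2·(-4)·(3)·∫cos(3x)·sin(2x) dx = -24·(-4/5) = 96/5.
  So ∫_0^π u² dx = 8*π + 9*π/2 + 96/5 = 96/5 + 25*π/2.
  (u')² squared terms: (6)²·∫cos(2x)² dx = 36·π/2 = 18*π;  (12)²·∫sin(3x)² dx = 144·π/2 = 72*π.
  (u')² cross terms: 2·(6)·(12)·∫cos(2x)·sin(3x) dx = 144·(6/5) = 864/5.
  So ∫_0^π (u')² dx = 18*π + 72*π + 864/5 = 864/5 + 90*π.
||u||_{H^1}^2 = (96/5 + 25*π/2) + (864/5 + 90*π) = 192 + 205*π/2.


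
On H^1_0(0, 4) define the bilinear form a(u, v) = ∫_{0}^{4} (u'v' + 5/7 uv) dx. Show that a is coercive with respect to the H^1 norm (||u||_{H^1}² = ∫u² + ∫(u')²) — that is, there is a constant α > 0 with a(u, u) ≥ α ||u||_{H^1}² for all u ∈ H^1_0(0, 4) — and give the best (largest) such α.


α = (π^2 + 80/7)/(π^2 + 16)

Coercivity of a(·,·) on H^1_0(0, 4) means a(u, u) ≥ α ||u||_{H^1}² for every u ∈ H^1_0.
The interval has length L = 4, and Poincaré/coercivity depend only on L. Here a(u, u) = ∫(u')² + (5/7)·∫u².
Here 0 < c = 5/7 < 1. The condition a(u,u) ≥ α||u||_{H^1}² reads (1−α)∫(u')² ≥ (α−c)∫u². Any admissible α is ≤ 1 (rapidly oscillating u have ∫u²/∫(u')² → 0), and α = 1 would force 0 ≥ (1−c)∫u², impossible since c < 1; so 1−α > 0. By the sharp Poincaré inequality on H^1_0 of an interval of length L, ∫(u')² ≥ (π/L)²∫u² with equality for the first sine mode sin(π(x−x₀)/L) (x₀ the left endpoint), so the inequality holds for all u iff (1−α)(π/L)² ≥ α − c, i.e. α ≤ ((π/L)² + c)/((π/L)² + 1) = (1 + c(L/π)²)/(1 + (L/π)²). With (π/L)² = π^2/16 and c = 5/7, the largest admissible constant is α = ((π/L)² + c)/((π/L)² + 1).
Simplifying, α = (π^2 + 80/7)/(π^2 + 16).


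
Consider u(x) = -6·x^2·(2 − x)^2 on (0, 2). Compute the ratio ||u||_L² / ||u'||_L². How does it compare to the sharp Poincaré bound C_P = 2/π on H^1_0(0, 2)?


||u||_L² / ||u'||_L² = sqrt(3)/3 < C_P = 2/π.

u(x) = -6·x^2·(2 − x)^2, so u'(x) = 24*x*(-x^2 + 3*x - 2).
u(x) = -6·x^2·(2 − x)^2 vanishes at x = 0 and x = 2, so u ∈ H^1_0(0, 2). Differentiate via the product rule and integrate the resulting polynomials term by term.
  ∫_0^2 u² dx = ∫_0^2 (36*x^8 - 288*x^7 + 864*x^6 - 1152*x^5 + 576*x^4) dx. Term by term:
    ∫_0^2 36*x^8 dx = 2048;  ∫_0^2 -288*x^7 dx = -9216;  ∫_0^2 864*x^6 dx = 110592/7;
    ∫_0^2 -1152*x^5 dx = -12288;  ∫_0^2 576*x^4 dx = 18432/5.
  Sum: 2048 − 9216 + 110592/7 − 12288 + 18432/5 = 1024/35.
  ∫_0^2 (u')² dx = ∫_0^2 (576*x^6 - 3456*x^5 + 7488*x^4 - 6912*x^3 + 2304*x^2) dx. Term by term:
    ∫_0^2 576*x^6 dx = 73728/7;  ∫_0^2 -3456*x^5 dx = -36864;  ∫_0^2 7488*x^4 dx = 239616/5;
    ∫_0^2 -6912*x^3 dx = -27648;  ∫_0^2 2304*x^2 dx = 6144.
  Sum: 73728/7 − 36864 + 239616/5 − 27648 + 6144 = 3072/35.
∫_0^2 u² dx = 1024/35, so ||u||_L² = 32*sqrt(35)/35.
∫_0^2 (u')² dx = 3072/35, so ||u'||_L² = 32*sqrt(105)/35.
Ratio ||u||_L² / ||u'||_L² = sqrt(3)/3.
Sharp Poincaré constant on H^1_0(0, 2) is C_P = L/π = 2/π, achieved by sin(π/2·x).
A polynomial bump cannot attain the sharp Poincaré constant (only the first sine eigenfunction does), so the ratio is strictly less than C_P, consistent with ||u||_L² ≤ C_P ||u'||_L².


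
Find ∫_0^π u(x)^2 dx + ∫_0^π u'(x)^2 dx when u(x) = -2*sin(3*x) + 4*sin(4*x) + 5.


||u||_{H^1(0,π)}^2 = -40/3 + 181*π

u'(x) = -6*cos(3*x) + 16*cos(4*x).
Expand u² and (u')² and integrate term by term on (0, π), using: for integers n ≥ 1, ∫_0^π sin²(nx) dx = ∫_0^π cos²(nx) dx = π/2; for n ≠ n', ∫_0^π sin(nx)sin(n'x) dx = ∫_0^π cos(nx)cos(n'x) dx = 0; and by product-to-sum, ∫_0^π sin(nx)cos(n'x) dx = ½∫_0^π [sin((n+n')x) + sin((n−n')x)] dx, which is 0 when n+n' is even and 2n/(n²−n'²) when n+n' is odd (it need not vanish on (0, π)). For the constant mode: ∫_0^π 1 dx = π, ∫_0^π cos(nx) dx = 0, ∫_0^π sin(nx) dx = (1−(−1)^n)/n.
  u² squared terms: (5)²·∫1 dx = 25·π = 25*π;  (-2)²·∫sin(3x)² dx = 4·π/2 = 2*π;  (4)²·∫sin(4x)² dx = 16·π/2 = 8*π.
  u² cross terms: 2·(5)·(-2)·∫1·sin(3x) dx = -20·(2/3) = -40/3;  2·(5)·(4)·∫1·sin(4x) dx = 40·(0) = 0;  2·(-2)·(4)·∫sin(3x)·sin(4x) dx = -16·(0) = 0.
  So ∫_0^π u² dx = 25*π + 2*π + 8*π − 40/3 + 0 + 0 = -40/3 + 35*π.
  (u')² squared terms: (-6)²·∫cos(3x)² dx = 36·π/2 = 18*π;  (16)²·∫cos(4x)² dx = 256·π/2 = 128*π.
  (u')² cross terms: 2·(-6)·(16)·∫cos(3x)·cos(4x) dx = -192·(0) = 0.
  So ∫_0^π (u')² dx = 18*π + 128*π + 0 = 146*π.
||u||_{H^1}^2 = (-40/3 + 35*π) + (146*π) = -40/3 + 181*π.


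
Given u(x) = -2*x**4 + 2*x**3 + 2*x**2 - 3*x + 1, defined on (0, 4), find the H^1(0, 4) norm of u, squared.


||u||_{H^1}^2 = 8606728/63

The H^1 norm (squared) on an interval (0, L) is
  ||u||_{H^1}^2 = ∫_0^L u(x)^2 dx + ∫_0^L u'(x)^2 dx.
Compute u'(x) = -8*x**3 + 6*x**2 + 4*x - 3.
Then u(x)^2 = 4*x**8 - 8*x**7 - 4*x**6 + 20*x**5 - 12*x**4 - 8*x**3 + 13*x**2 - 6*x + 1 and u'(x)^2 = 64*x**6 - 96*x**5 - 28*x**4 + 96*x**3 - 20*x**2 - 24*x + 9.
Integrate each monomial from 0 to 4 using ∫_0^4 c·x^n dx = c·4^(n+1)/(n+1):
  ∫_0^4 u(x)^2 dx = ∫_0^4 (4*x^8 - 8*x^7 - 4*x^6 + 20*x^5 - 12*x^4 - 8*x^3 + 13*x^2 - 6*x + 1) dx. Term by term:
    ∫_0^4 4*x^8 dx = 1048576/9;  ∫_0^4 -8*x^7 dx = -65536;  ∫_0^4 -4*x^6 dx = -65536/7;
    ∫_0^4 20*x^5 dx = 40960/3;  ∫_0^4 -12*x^4 dx = -12288/5;  ∫_0^4 -8*x^3 dx = -512;
    ∫_0^4 13*x^2 dx = 832/3;  ∫_0^4 -6*x dx = -48;  ∫_0^4 1 dx = 4.
  Sum: 1048576/9 − 65536 − 65536/7 + 40960/3 − 12288/5 − 512 + 832/3 − 48 + 4 = 16546076/315.
  ∫_0^4 u'(x)^2 dx = ∫_0^4 (64*x^6 - 96*x^5 - 28*x^4 + 96*x^3 - 20*x^2 - 24*x + 9) dx. Term by term:
    ∫_0^4 64*x^6 dx = 1048576/7;  ∫_0^4 -96*x^5 dx = -65536;  ∫_0^4 -28*x^4 dx = -28672/5;
    ∫_0^4 96*x^3 dx = 6144;  ∫_0^4 -20*x^2 dx = -1280/3;  ∫_0^4 -24*x dx = -192;
    ∫_0^4 9 dx = 36.
  Sum: 1048576/7 − 65536 − 28672/5 + 6144 − 1280/3 − 192 + 36 = 8829188/105.
Adding: ||u||_{H^1}^2 = 16546076/315 + 8829188/105 = 8606728/63.


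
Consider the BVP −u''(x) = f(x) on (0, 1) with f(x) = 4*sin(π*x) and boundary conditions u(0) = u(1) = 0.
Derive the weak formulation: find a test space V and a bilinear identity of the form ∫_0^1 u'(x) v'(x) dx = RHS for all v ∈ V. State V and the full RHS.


V = H^1_0(0, 1) (so v(0) = v(1) = 0); weak form: ∫_0^1 u'v' dx = ∫_0^1 (4*sin(π*x)) v dx for all v ∈ V.

Multiply both sides by a test function v and integrate from 0 to 1:
  ∫_0^1 −u''(x) v(x) dx = ∫_0^1 f(x) v(x) dx.
Integrate the LHS by parts once:
  ∫_0^1 −u'' v dx = −[u'(x) v(x)]_0^1 + ∫_0^1 u'(x) v'(x) dx.
Thus ∫_0^1 u'(x) v'(x) dx = ∫_0^1 f(x) v(x) dx + [u'(x) v(x)]_0^1.
Choose V so that boundary terms are either known or forced to vanish.
u is Dirichlet: u(0) = u(1) = 0. Let V = H^1_0(0, 1); then v(0) = v(1) = 0, and [u' v]_0^1 = 0.
Weak formulation: find u (satisfying any essential BC) such that ∫_0^1 u'(x) v'(x) dx = ∫_0^1 f v dx for all v ∈ V.
Substituting f(x) = 4*sin(π*x), the right-hand side is ∫_0^1 (4*sin(π*x)) v dx.


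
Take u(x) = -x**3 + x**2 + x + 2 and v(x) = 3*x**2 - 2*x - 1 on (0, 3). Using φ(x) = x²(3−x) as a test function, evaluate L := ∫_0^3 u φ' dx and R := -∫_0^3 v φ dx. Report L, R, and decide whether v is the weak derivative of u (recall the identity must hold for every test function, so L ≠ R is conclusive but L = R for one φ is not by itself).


LHS = 837/20, RHS = -837/20. No, v is not the weak derivative of u.

u(x) = -x**3 + x**2 + x + 2, classical derivative u'(x) = -3*x**2 + 2*x + 1.
φ(x) = x²(3−x), so φ'(x) = 3*x*(2 - x).
Note φ(0) = φ(3) = 0, so the boundary term u·φ vanishes.
LHS = ∫_0^3 u(x) φ'(x) dx = ∫_0^3 (3*x^5 - 9*x^4 + 3*x^3 + 12*x) dx. Term by term:
  ∫_0^3 3*x^5 dx = 729/2;  ∫_0^3 -9*x^4 dx = -2187/5;  ∫_0^3 3*x^3 dx = 243/4;
  ∫_0^3 12*x dx = 54.
Sum: 729/2 − 2187/5 + 243/4 + 54 = 837/20.
So LHS = 837/20.
∫_0^3 v(x) φ(x) dx = ∫_0^3 (-3*x^5 + 11*x^4 - 5*x^3 - 3*x^2) dx. Term by term:
  ∫_0^3 -3*x^5 dx = -729/2;  ∫_0^3 11*x^4 dx = 2673/5;  ∫_0^3 -5*x^3 dx = -405/4;
  ∫_0^3 -3*x^2 dx = -27.
Sum: -729/2 + 2673/5 − 405/4 − 27 = 837/20.
So RHS = -∫_0^3 v(x) φ(x) dx = -837/20.
LHS − RHS = 837/10 ≠ 0, so the identity fails.
(For a valid weak derivative the identity must hold for EVERY test function, in particular this one. The failure shows v is NOT the weak derivative of u.)
Correct weak derivative would be u'(x) = -3*x**2 + 2*x + 1.


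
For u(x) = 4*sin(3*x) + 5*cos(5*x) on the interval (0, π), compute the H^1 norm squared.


||u||_{H^1(0,π)}^2 = 405*π

u'(x) = -25*sin(5*x) + 12*cos(3*x).
Expand u² and (u')² and integrate term by term on (0, π), using: for integers n ≥ 1, ∫_0^π sin²(nx) dx = ∫_0^π cos²(nx) dx = π/2; for n ≠ n', ∫_0^π sin(nx)sin(n'x) dx = ∫_0^π cos(nx)cos(n'x) dx = 0; and by product-to-sum, ∫_0^π sin(nx)cos(n'x) dx = ½∫_0^π [sin((n+n')x) + sin((n−n')x)] dx, which is 0 when n+n' is even and 2n/(n²−n'²) when n+n' is odd (it need not vanish on (0, π)).
  u² squared terms: (4)²·∫sin(3x)² dx = 16·π/2 = 8*π;  (5)²·∫cos(5x)² dx = 25·π/2 = 25*π/2.
  u² cross terms: 2·(4)·(5)·∫sin(3x)·cos(5x) dx = 40·(0) = 0.
  So ∫_0^π u² dx = 8*π + 25*π/2 + 0 = 41*π/2.
  (u')² squared terms: (-25)²·∫sin(5x)² dx = 625·π/2 = 625*π/2;  (12)²·∫cos(3x)² dx = 144·π/2 = 72*π.
  (u')² cross terms: 2·(-25)·(12)·∫sin(5x)·cos(3x) dx = -600·(0) = 0.
  So ∫_0^π (u')² dx = 625*π/2 + 72*π + 0 = 769*π/2.
||u||_{H^1}^2 = (41*π/2) + (769*π/2) = 405*π.


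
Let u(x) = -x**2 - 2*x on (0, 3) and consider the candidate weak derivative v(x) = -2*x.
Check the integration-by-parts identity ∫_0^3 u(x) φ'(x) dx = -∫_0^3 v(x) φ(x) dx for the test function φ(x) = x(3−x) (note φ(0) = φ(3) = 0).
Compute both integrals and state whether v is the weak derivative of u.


LHS = 45/2, RHS = 27/2. No, v is not the weak derivative of u.

u(x) = -x**2 - 2*x, classical derivative u'(x) = -2*x - 2.
φ(x) = x(3−x), so φ'(x) = 3 - 2*x.
Note φ(0) = φ(3) = 0, so the boundary term u·φ vanishes.
LHS = ∫_0^3 u(x) φ'(x) dx = ∫_0^3 (2*x^3 + x^2 - 6*x) dx. Term by term:
  ∫_0^3 2*x^3 dx = 81/2;  ∫_0^3 x^2 dx = 9;  ∫_0^3 -6*x dx = -27.
Sum: 81/2 + 9 − 27 = 45/2.
So LHS = 45/2.
∫_0^3 v(x) φ(x) dx = ∫_0^3 (2*x^3 - 6*x^2) dx. Term by term:
  ∫_0^3 2*x^3 dx = 81/2;  ∫_0^3 -6*x^2 dx = -54.
Sum: 81/2 − 54 = -27/2.
So RHS = -∫_0^3 v(x) φ(x) dx = 27/2.
LHS − RHS = 9 ≠ 0, so the identity fails.
(For a valid weak derivative the identity must hold for EVERY test function, in particular this one. The failure shows v is NOT the weak derivative of u.)
Correct weak derivative would be u'(x) = -2*x - 2.


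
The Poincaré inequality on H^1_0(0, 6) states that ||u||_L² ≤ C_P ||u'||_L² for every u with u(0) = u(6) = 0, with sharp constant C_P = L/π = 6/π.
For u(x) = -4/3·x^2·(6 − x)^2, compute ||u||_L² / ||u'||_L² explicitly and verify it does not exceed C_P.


||u||_L² / ||u'||_L² = sqrt(3) < C_P = 6/π.

u(x) = -4/3·x^2·(6 − x)^2, so u'(x) = 16*x*(-x^2 + 9*x - 18)/3.
u(x) = -4/3·x^2·(6 − x)^2 vanishes at x = 0 and x = 6, so u ∈ H^1_0(0, 6). Differentiate via the product rule and integrate the resulting polynomials term by term.
  ∫_0^6 u² dx = ∫_0^6 (16*x^8/9 - 128*x^7/3 + 384*x^6 - 1536*x^5 + 2304*x^4) dx. Term by term:
    ∫_0^6 16*x^8/9 dx = 1990656;  ∫_0^6 -128*x^7/3 dx = -8957952;  ∫_0^6 384*x^6 dx = 107495424/7;
    ∫_0^6 -1536*x^5 dx = -11943936;  ∫_0^6 2304*x^4 dx = 17915904/5.
  Sum: 1990656 − 8957952 + 107495424/7 − 11943936 + 17915904/5 = 995328/35.
  ∫_0^6 (u')² dx = ∫_0^6 (256*x^6/9 - 512*x^5 + 3328*x^4 - 9216*x^3 + 9216*x^2) dx. Term by term:
    ∫_0^6 256*x^6/9 dx = 7962624/7;  ∫_0^6 -512*x^5 dx = -3981312;  ∫_0^6 3328*x^4 dx = 25878528/5;
    ∫_0^6 -9216*x^3 dx = -2985984;  ∫_0^6 9216*x^2 dx = 663552.
  Sum: 7962624/7 − 3981312 + 25878528/5 − 2985984 + 663552 = 331776/35.
∫_0^6 u² dx = 995328/35, so ||u||_L² = 576*sqrt(105)/35.
∫_0^6 (u')² dx = 331776/35, so ||u'||_L² = 576*sqrt(35)/35.
Ratio ||u||_L² / ||u'||_L² = sqrt(3).
Sharp Poincaré constant on H^1_0(0, 6) is C_P = L/π = 6/π, achieved by sin(π/6·x).
A polynomial bump cannot attain the sharp Poincaré constant (only the first sine eigenfunction does), so the ratio is strictly less than C_P, consistent with ||u||_L² ≤ C_P ||u'||_L².


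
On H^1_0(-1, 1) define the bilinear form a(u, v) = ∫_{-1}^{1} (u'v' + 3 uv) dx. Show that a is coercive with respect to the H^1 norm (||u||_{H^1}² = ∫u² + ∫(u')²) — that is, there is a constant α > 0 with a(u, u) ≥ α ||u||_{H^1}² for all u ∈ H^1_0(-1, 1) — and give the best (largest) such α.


α = 1

Coercivity of a(·,·) on H^1_0(-1, 1) means a(u, u) ≥ α ||u||_{H^1}² for every u ∈ H^1_0.
The interval has length L = 2, and Poincaré/coercivity depend only on L. Here a(u, u) = ∫(u')² + (3)·∫u².
Here c = 3 ≥ 1, so a(u,u) = ∫(u')² + c∫u² ≥ ∫(u')² + ∫u² = ||u||_{H^1}², i.e. α = 1 works. No larger α is possible: a(u,u) ≥ α||u||_{H^1}² means (1−α)∫(u')² ≥ (α−c)∫u², and for the modes u_n = sin(nπ(x−x₀)/L) (x₀ the left endpoint) one has ∫u_n²/∫(u_n')² = (L/(nπ))² → 0, so a(u_n,u_n)/||u_n||_{H^1}² → 1. Hence the optimal constant is α = 1.
Therefore α = 1.


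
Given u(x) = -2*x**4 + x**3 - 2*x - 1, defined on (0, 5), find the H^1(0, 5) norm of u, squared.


||u||_{H^1}^2 = 82156850/63

The H^1 norm (squared) on an interval (0, L) is
  ||u||_{H^1}^2 = ∫_0^L u(x)^2 dx + ∫_0^L u'(x)^2 dx.
Compute u'(x) = -8*x**3 + 3*x**2 - 2.
Then u(x)^2 = 4*x**8 - 4*x**7 + x**6 + 8*x**5 - 2*x**3 + 4*x**2 + 4*x + 1 and u'(x)^2 = 64*x**6 - 48*x**5 + 9*x**4 + 32*x**3 - 12*x**2 + 4.
Integrate each monomial from 0 to 5 using ∫_0^5 c·x^n dx = c·5^(n+1)/(n+1):
  ∫_0^5 u(x)^2 dx = ∫_0^5 (4*x^8 - 4*x^7 + x^6 + 8*x^5 - 2*x^3 + 4*x^2 + 4*x + 1) dx. Term by term:
    ∫_0^5 4*x^8 dx = 7812500/9;  ∫_0^5 -4*x^7 dx = -390625/2;  ∫_0^5 x^6 dx = 78125/7;
    ∫_0^5 8*x^5 dx = 62500/3;  ∫_0^5 -2*x^3 dx = -625/2;  ∫_0^5 4*x^2 dx = 500/3;
    ∫_0^5 4*x dx = 50;  ∫_0^5 1 dx = 5.
  Sum: 7812500/9 − 390625/2 + 78125/7 + 62500/3 − 625/2 + 500/3 + 50 + 5 = 44392715/63.
  ∫_0^5 u'(x)^2 dx = ∫_0^5 (64*x^6 - 48*x^5 + 9*x^4 + 32*x^3 - 12*x^2 + 4) dx. Term by term:
    ∫_0^5 64*x^6 dx = 5000000/7;  ∫_0^5 -48*x^5 dx = -125000;  ∫_0^5 9*x^4 dx = 5625;
    ∫_0^5 32*x^3 dx = 5000;  ∫_0^5 -12*x^2 dx = -500;  ∫_0^5 4 dx = 20.
  Sum: 5000000/7 − 125000 + 5625 + 5000 − 500 + 20 = 4196015/7.
Adding: ||u||_{H^1}^2 = 44392715/63 + 4196015/7 = 82156850/63.


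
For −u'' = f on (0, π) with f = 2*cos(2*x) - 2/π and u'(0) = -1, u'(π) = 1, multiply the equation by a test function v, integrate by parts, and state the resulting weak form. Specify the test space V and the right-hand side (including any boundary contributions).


V = H^1(0, π) (v unrestricted at boundary; u is determined up to an additive constant); weak form: ∫_0^π u'v' dx = ∫_0^π (2*cos(2*x) - 2/π) v dx + v(π) + v(0) for all v ∈ V.

Multiply both sides by a test function v and integrate from 0 to π:
  ∫_0^π −u''(x) v(x) dx = ∫_0^π f(x) v(x) dx.
Integrate the LHS by parts once:
  ∫_0^π −u'' v dx = −[u'(x) v(x)]_0^π + ∫_0^π u'(x) v'(x) dx.
Thus ∫_0^π u'(x) v'(x) dx = ∫_0^π f(x) v(x) dx + [u'(x) v(x)]_0^π.
Choose V so that boundary terms are either known or forced to vanish.
u has inhomogeneous Neumann u'(0) = -1, u'(π) = 1. [u' v]_0^π = (1)·v(π) − (-1)·v(0) = v(π) + v(0). Take V = H^1(0, π); boundary term becomes part of RHS.
Weak formulation: find u (satisfying any essential BC) such that ∫_0^π u'(x) v'(x) dx = ∫_0^π f v dx + v(π) + v(0) for all v ∈ V (Neumann data are natural BCs: they enter the RHS as boundary terms).
Substituting f(x) = 2*cos(2*x) - 2/π, the right-hand side is ∫_0^π (2*cos(2*x) - 2/π) v dx + v(π) + v(0).
Compatibility check (pure Neumann): taking v ≡ 1 ∈ V gives 0 = ∫_0^π f dx + (1) − (-1), i.e. ∫_0^π f dx must equal u'(0) − u'(π) = -2. Indeed ∫_0^π (2*cos(2*x) - 2/π) dx = -2, so the data are compatible. The solution is then unique only up to an additive constant (fix it e.g. by requiring ∫_0^π u dx = 0).


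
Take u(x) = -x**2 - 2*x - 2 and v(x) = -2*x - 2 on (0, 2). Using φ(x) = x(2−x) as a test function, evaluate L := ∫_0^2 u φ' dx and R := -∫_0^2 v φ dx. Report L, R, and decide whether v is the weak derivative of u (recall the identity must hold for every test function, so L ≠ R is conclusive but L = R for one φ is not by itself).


LHS = 16/3, RHS = 16/3. Yes, v = u' weakly.

u(x) = -x**2 - 2*x - 2, classical derivative u'(x) = -2*x - 2.
φ(x) = x(2−x), so φ'(x) = 2 - 2*x.
Note φ(0) = φ(2) = 0, so the boundary term u·φ vanishes.
LHS = ∫_0^2 u(x) φ'(x) dx = ∫_0^2 (2*x^3 + 2*x^2 - 4) dx. Term by term:
  ∫_0^2 2*x^3 dx = 8;  ∫_0^2 2*x^2 dx = 16/3;  ∫_0^2 -4 dx = -8.
Sum: 8 + 16/3 − 8 = 16/3.
So LHS = 16/3.
∫_0^2 v(x) φ(x) dx = ∫_0^2 (2*x^3 - 2*x^2 - 4*x) dx. Term by term:
  ∫_0^2 2*x^3 dx = 8;  ∫_0^2 -2*x^2 dx = -16/3;  ∫_0^2 -4*x dx = -8.
Sum: 8 − 16/3 − 8 = -16/3.
So RHS = -∫_0^2 v(x) φ(x) dx = 16/3.
LHS = RHS, so the identity holds for this test φ.
Moreover u is smooth here and v(x) = u'(x) = -2*x - 2 pointwise, so the identity holds for every test function. Hence v is the weak derivative of u.


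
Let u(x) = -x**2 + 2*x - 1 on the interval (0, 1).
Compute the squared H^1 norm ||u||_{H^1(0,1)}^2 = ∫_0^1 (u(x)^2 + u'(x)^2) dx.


||u||_{H^1}^2 = 23/15

The H^1 norm (squared) on an interval (0, L) is
  ||u||_{H^1}^2 = ∫_0^L u(x)^2 dx + ∫_0^L u'(x)^2 dx.
Compute u'(x) = 2 - 2*x.
Then u(x)^2 = x**4 - 4*x**3 + 6*x**2 - 4*x + 1 and u'(x)^2 = 4*x**2 - 8*x + 4.
Integrate each monomial from 0 to 1 using ∫_0^1 c·x^n dx = c·1^(n+1)/(n+1):
  ∫_0^1 u(x)^2 dx = ∫_0^1 (x^4 - 4*x^3 + 6*x^2 - 4*x + 1) dx. Term by term:
    ∫_0^1 x^4 dx = 1/5;  ∫_0^1 -4*x^3 dx = -1;  ∫_0^1 6*x^2 dx = 2;
    ∫_0^1 -4*x dx = -2;  ∫_0^1 1 dx = 1.
  Sum: 1/5 − 1 + 2 − 2 + 1 = 1/5.
  ∫_0^1 u'(x)^2 dx = ∫_0^1 (4*x^2 - 8*x + 4) dx. Term by term:
    ∫_0^1 4*x^2 dx = 4/3;  ∫_0^1 -8*x dx = -4;  ∫_0^1 4 dx = 4.
  Sum: 4/3 − 4 + 4 = 4/3.
Adding: ||u||_{H^1}^2 = 1/5 + 4/3 = 23/15.


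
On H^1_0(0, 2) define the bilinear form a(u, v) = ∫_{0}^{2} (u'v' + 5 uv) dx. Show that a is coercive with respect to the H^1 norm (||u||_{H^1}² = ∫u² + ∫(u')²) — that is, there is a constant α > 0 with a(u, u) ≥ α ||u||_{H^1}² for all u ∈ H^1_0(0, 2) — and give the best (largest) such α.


α = 1

Coercivity of a(·,·) on H^1_0(0, 2) means a(u, u) ≥ α ||u||_{H^1}² for every u ∈ H^1_0.
The interval has length L = 2, and Poincaré/coercivity depend only on L. Here a(u, u) = ∫(u')² + (5)·∫u².
Here c = 5 ≥ 1, so a(u,u) = ∫(u')² + c∫u² ≥ ∫(u')² + ∫u² = ||u||_{H^1}², i.e. α = 1 works. No larger α is possible: a(u,u) ≥ α||u||_{H^1}² means (1−α)∫(u')² ≥ (α−c)∫u², and for the modes u_n = sin(nπ(x−x₀)/L) (x₀ the left endpoint) one has ∫u_n²/∫(u_n')² = (L/(nπ))² → 0, so a(u_n,u_n)/||u_n||_{H^1}² → 1. Hence the optimal constant is α = 1.
Therefore α = 1.


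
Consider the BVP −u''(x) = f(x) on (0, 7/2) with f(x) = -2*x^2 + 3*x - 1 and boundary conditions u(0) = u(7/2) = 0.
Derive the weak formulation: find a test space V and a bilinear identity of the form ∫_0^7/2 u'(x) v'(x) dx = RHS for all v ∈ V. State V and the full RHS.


V = H^1_0(0, 7/2) (so v(0) = v(7/2) = 0); weak form: ∫_0^7/2 u'v' dx = ∫_0^7/2 (-2*x^2 + 3*x - 1) v dx for all v ∈ V.

Multiply both sides by a test function v and integrate from 0 to 7/2:
  ∫_0^7/2 −u''(x) v(x) dx = ∫_0^7/2 f(x) v(x) dx.
Integrate the LHS by parts once:
  ∫_0^7/2 −u'' v dx = −[u'(x) v(x)]_0^7/2 + ∫_0^7/2 u'(x) v'(x) dx.
Thus ∫_0^7/2 u'(x) v'(x) dx = ∫_0^7/2 f(x) v(x) dx + [u'(x) v(x)]_0^7/2.
Choose V so that boundary terms are either known or forced to vanish.
u is Dirichlet: u(0) = u(7/2) = 0. Let V = H^1_0(0, 7/2); then v(0) = v(7/2) = 0, and [u' v]_0^7/2 = 0.
Weak formulation: find u (satisfying any essential BC) such that ∫_0^7/2 u'(x) v'(x) dx = ∫_0^7/2 f v dx for all v ∈ V.
Substituting f(x) = -2*x^2 + 3*x - 1, the right-hand side is ∫_0^7/2 (-2*x^2 + 3*x - 1) v dx.


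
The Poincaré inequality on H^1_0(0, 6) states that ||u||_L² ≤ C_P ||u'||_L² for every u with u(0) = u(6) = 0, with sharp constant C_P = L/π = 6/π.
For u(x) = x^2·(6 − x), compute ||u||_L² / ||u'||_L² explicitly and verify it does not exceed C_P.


||u||_L² / ||u'||_L² = 3*sqrt(14)/7 < C_P = 6/π.

u(x) = x^2·(6 − x), so u'(x) = 3*x*(4 - x).
u(x) = x^2·(6 − x) vanishes at x = 0 and x = 6, so u ∈ H^1_0(0, 6). Differentiate via the product rule and integrate the resulting polynomials term by term.
  ∫_0^6 u² dx = ∫_0^6 (x^6 - 12*x^5 + 36*x^4) dx. Term by term:
    ∫_0^6 x^6 dx = 279936/7;  ∫_0^6 -12*x^5 dx = -93312;  ∫_0^6 36*x^4 dx = 279936/5.
  Sum: 279936/7 − 93312 + 279936/5 = 93312/35.
  ∫_0^6 (u')² dx = ∫_0^6 (9*x^4 - 72*x^3 + 144*x^2) dx. Term by term:
    ∫_0^6 9*x^4 dx = 69984/5;  ∫_0^6 -72*x^3 dx = -23328;  ∫_0^6 144*x^2 dx = 10368.
  Sum: 69984/5 − 23328 + 10368 = 5184/5.
∫_0^6 u² dx = 93312/35, so ||u||_L² = 216*sqrt(70)/35.
∫_0^6 (u')² dx = 5184/5, so ||u'||_L² = 72*sqrt(5)/5.
Ratio ||u||_L² / ||u'||_L² = 3*sqrt(14)/7.
Sharp Poincaré constant on H^1_0(0, 6) is C_P = L/π = 6/π, achieved by sin(π/6·x).
A polynomial bump cannot attain the sharp Poincaré constant (only the first sine eigenfunction does), so the ratio is strictly less than C_P, consistent with ||u||_L² ≤ C_P ||u'||_L².


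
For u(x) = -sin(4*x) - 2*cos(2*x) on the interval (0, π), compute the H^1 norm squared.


||u||_{H^1(0,π)}^2 = 37*π/2

u'(x) = 4*sin(2*x) - 4*cos(4*x).
Expand u² and (u')² and integrate term by term on (0, π), using: for integers n ≥ 1, ∫_0^π sin²(nx) dx = ∫_0^π cos²(nx) dx = π/2; for n ≠ n', ∫_0^π sin(nx)sin(n'x) dx = ∫_0^π cos(nx)cos(n'x) dx = 0; and by product-to-sum, ∫_0^π sin(nx)cos(n'x) dx = ½∫_0^π [sin((n+n')x) + sin((n−n')x)] dx, which is 0 when n+n' is even and 2n/(n²−n'²) when n+n' is odd (it need not vanish on (0, π)).
  u² squared terms: (-1)²·∫sin(4x)² dx = 1·π/2 = π/2;  (-2)²·∫cos(2x)² dx = 4·π/2 = 2*π.
  u² cross terms: 2·(-1)·(-2)·∫sin(4x)·cos(2x) dx = 4·(0) = 0.
  So ∫_0^π u² dx = π/2 + 2*π + 0 = 5*π/2.
  (u')² squared terms: (-4)²·∫cos(4x)² dx = 16·π/2 = 8*π;  (4)²·∫sin(2x)² dx = 16·π/2 = 8*π.
  (u')² cross terms: 2·(-4)·(4)·∫cos(4x)·sin(2x) dx = -32·(0) = 0.
  So ∫_0^π (u')² dx = 8*π + 8*π + 0 = 16*π.
||u||_{H^1}^2 = (5*π/2) + (16*π) = 37*π/2.


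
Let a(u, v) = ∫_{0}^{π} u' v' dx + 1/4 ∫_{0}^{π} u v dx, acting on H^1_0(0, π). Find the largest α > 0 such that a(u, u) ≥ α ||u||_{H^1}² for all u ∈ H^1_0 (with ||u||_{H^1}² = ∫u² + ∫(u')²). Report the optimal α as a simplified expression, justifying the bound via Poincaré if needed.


α = 5/8

Coercivity of a(·,·) on H^1_0(0, π) means a(u, u) ≥ α ||u||_{H^1}² for every u ∈ H^1_0.
The interval has length L = π, and Poincaré/coercivity depend only on L. Here a(u, u) = ∫(u')² + (1/4)·∫u².
Here 0 < c = 1/4 < 1. The condition a(u,u) ≥ α||u||_{H^1}² reads (1−α)∫(u')² ≥ (α−c)∫u². Any admissible α is ≤ 1 (rapidly oscillating u have ∫u²/∫(u')² → 0), and α = 1 would force 0 ≥ (1−c)∫u², impossible since c < 1; so 1−α > 0. By the sharp Poincaré inequality on H^1_0 of an interval of length L, ∫(u')² ≥ (π/L)²∫u² with equality for the first sine mode sin(π(x−x₀)/L) (x₀ the left endpoint), so the inequality holds for all u iff (1−α)(π/L)² ≥ α − c, i.e. α ≤ ((π/L)² + c)/((π/L)² + 1) = (1 + c(L/π)²)/(1 + (L/π)²). With (π/L)² = 1 and c = 1/4, the largest admissible constant is α = ((π/L)² + c)/((π/L)² + 1).
Simplifying, α = 5/8.


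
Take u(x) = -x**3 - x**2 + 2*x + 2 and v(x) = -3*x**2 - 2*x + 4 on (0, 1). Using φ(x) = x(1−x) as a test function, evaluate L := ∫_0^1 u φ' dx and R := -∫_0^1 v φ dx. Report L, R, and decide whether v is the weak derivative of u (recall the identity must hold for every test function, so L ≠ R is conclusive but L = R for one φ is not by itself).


LHS = -1/60, RHS = -7/20. No, v is not the weak derivative of u.

u(x) = -x**3 - x**2 + 2*x + 2, classical derivative u'(x) = -3*x**2 - 2*x + 2.
φ(x) = x(1−x), so φ'(x) = 1 - 2*x.
Note φ(0) = φ(1) = 0, so the boundary term u·φ vanishes.
LHS = ∫_0^1 u(x) φ'(x) dx = ∫_0^1 (2*x^4 + x^3 - 5*x^2 - 2*x + 2) dx. Term by term:
  ∫_0^1 2*x^4 dx = 2/5;  ∫_0^1 x^3 dx = 1/4;  ∫_0^1 -5*x^2 dx = -5/3;
  ∫_0^1 -2*x dx = -1;  ∫_0^1 2 dx = 2.
Sum: 2/5 + 1/4 − 5/3 − 1 + 2 = -1/60.
So LHS = -1/60.
∫_0^1 v(x) φ(x) dx = ∫_0^1 (3*x^4 - x^3 - 6*x^2 + 4*x) dx. Term by term:
  ∫_0^1 3*x^4 dx = 3/5;  ∫_0^1 -x^3 dx = -1/4;  ∫_0^1 -6*x^2 dx = -2;
  ∫_0^1 4*x dx = 2.
Sum: 3/5 − 1/4 − 2 + 2 = 7/20.
So RHS = -∫_0^1 v(x) φ(x) dx = -7/20.
LHS − RHS = 1/3 ≠ 0, so the identity fails.
(For a valid weak derivative the identity must hold for EVERY test function, in particular this one. The failure shows v is NOT the weak derivative of u.)
Correct weak derivative would be u'(x) = -3*x**2 - 2*x + 2.


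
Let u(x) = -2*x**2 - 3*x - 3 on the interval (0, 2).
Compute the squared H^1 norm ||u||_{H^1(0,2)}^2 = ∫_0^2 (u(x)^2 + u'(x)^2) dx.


||u||_{H^1}^2 = 4384/15

The H^1 norm (squared) on an interval (0, L) is
  ||u||_{H^1}^2 = ∫_0^L u(x)^2 dx + ∫_0^L u'(x)^2 dx.
Compute u'(x) = -4*x - 3.
Then u(x)^2 = 4*x**4 + 12*x**3 + 21*x**2 + 18*x + 9 and u'(x)^2 = 16*x**2 + 24*x + 9.
Integrate each monomial from 0 to 2 using ∫_0^2 c·x^n dx = c·2^(n+1)/(n+1):
  ∫_0^2 u(x)^2 dx = ∫_0^2 (4*x^4 + 12*x^3 + 21*x^2 + 18*x + 9) dx. Term by term:
    ∫_0^2 4*x^4 dx = 128/5;  ∫_0^2 12*x^3 dx = 48;  ∫_0^2 21*x^2 dx = 56;
    ∫_0^2 18*x dx = 36;  ∫_0^2 9 dx = 18.
  Sum: 128/5 + 48 + 56 + 36 + 18 = 918/5.
  ∫_0^2 u'(x)^2 dx = ∫_0^2 (16*x^2 + 24*x + 9) dx. Term by term:
    ∫_0^2 16*x^2 dx = 128/3;  ∫_0^2 24*x dx = 48;  ∫_0^2 9 dx = 18.
  Sum: 128/3 + 48 + 18 = 326/3.
Adding: ||u||_{H^1}^2 = 918/5 + 326/3 = 4384/15.


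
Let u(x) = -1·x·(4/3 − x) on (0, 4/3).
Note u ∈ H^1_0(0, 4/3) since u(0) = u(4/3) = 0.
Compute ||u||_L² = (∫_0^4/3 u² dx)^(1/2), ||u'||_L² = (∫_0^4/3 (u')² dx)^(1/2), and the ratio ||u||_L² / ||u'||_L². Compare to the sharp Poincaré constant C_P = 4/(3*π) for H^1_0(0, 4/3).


||u||_L² / ||u'||_L² = 2*sqrt(10)/15 < C_P = 4/(3*π).

u(x) = -1·x·(4/3 − x), so u'(x) = 2*x - 4/3.
u(x) = -1·x·(4/3 − x) vanishes at x = 0 and x = 4/3, so u ∈ H^1_0(0, 4/3). Differentiate via the product rule and integrate the resulting polynomials term by term.
  ∫_0^4/3 u² dx = ∫_0^4/3 (x^4 - 8*x^3/3 + 16*x^2/9) dx. Term by term:
    ∫_0^4/3 x^4 dx = 1024/1215;  ∫_0^4/3 -8*x^3/3 dx = -512/243;  ∫_0^4/3 16*x^2/9 dx = 1024/729.
  Sum: 1024/1215 − 512/243 + 1024/729 = 512/3645.
  ∫_0^4/3 (u')² dx = ∫_0^4/3 (4*x^2 - 16*x/3 + 16/9) dx. Term by term:
    ∫_0^4/3 4*x^2 dx = 256/81;  ∫_0^4/3 -16*x/3 dx = -128/27;  ∫_0^4/3 16/9 dx = 64/27.
  Sum: 256/81 − 128/27 + 64/27 = 64/81.
∫_0^4/3 u² dx = 512/3645, so ||u||_L² = 16*sqrt(10)/135.
∫_0^4/3 (u')² dx = 64/81, so ||u'||_L² = 8/9.
Ratio ||u||_L² / ||u'||_L² = 2*sqrt(10)/15.
Sharp Poincaré constant on H^1_0(0, 4/3) is C_P = L/π = 4/(3*π), achieved by sin(3*π/4·x).
A polynomial bump cannot attain the sharp Poincaré constant (only the first sine eigenfunction does), so the ratio is strictly less than C_P, consistent with ||u||_L² ≤ C_P ||u'||_L².


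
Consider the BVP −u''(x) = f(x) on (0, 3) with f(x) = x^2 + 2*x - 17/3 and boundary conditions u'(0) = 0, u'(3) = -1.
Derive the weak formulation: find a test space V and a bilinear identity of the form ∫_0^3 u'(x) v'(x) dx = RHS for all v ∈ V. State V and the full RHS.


V = H^1(0, 3) (v unrestricted at boundary; u is determined up to an additive constant); weak form: ∫_0^3 u'v' dx = ∫_0^3 (x^2 + 2*x - 17/3) v dx − v(3) for all v ∈ V.

Multiply both sides by a test function v and integrate from 0 to 3:
  ∫_0^3 −u''(x) v(x) dx = ∫_0^3 f(x) v(x) dx.
Integrate the LHS by parts once:
  ∫_0^3 −u'' v dx = −[u'(x) v(x)]_0^3 + ∫_0^3 u'(x) v'(x) dx.
Thus ∫_0^3 u'(x) v'(x) dx = ∫_0^3 f(x) v(x) dx + [u'(x) v(x)]_0^3.
Choose V so that boundary terms are either known or forced to vanish.
u has inhomogeneous Neumann u'(0) = 0, u'(3) = -1. [u' v]_0^3 = (-1)·v(3) − (0)·v(0) = − v(3). Take V = H^1(0, 3); boundary term becomes part of RHS.
Weak formulation: find u (satisfying any essential BC) such that ∫_0^3 u'(x) v'(x) dx = ∫_0^3 f v dx − v(3) for all v ∈ V (Neumann data are natural BCs: they enter the RHS as boundary terms).
Substituting f(x) = x^2 + 2*x - 17/3, the right-hand side is ∫_0^3 (x^2 + 2*x - 17/3) v dx − v(3).
Compatibility check (pure Neumann): taking v ≡ 1 ∈ V gives 0 = ∫_0^3 f dx + (-1) − (0), i.e. ∫_0^3 f dx must equal u'(0) − u'(3) = 1. Indeed ∫_0^3 (x^2 + 2*x - 17/3) dx = 1, so the data are compatible. The solution is then unique only up to an additive constant (fix it e.g. by requiring ∫_0^3 u dx = 0).


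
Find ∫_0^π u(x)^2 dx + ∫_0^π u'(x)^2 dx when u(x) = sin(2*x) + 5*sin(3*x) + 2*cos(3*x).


||u||_{H^1(0,π)}^2 = -32 + 295*π/2

u'(x) = -6*sin(3*x) + 2*cos(2*x) + 15*cos(3*x).
Expand u² and (u')² and integrate term by term on (0, π), using: for integers n ≥ 1, ∫_0^π sin²(nx) dx = ∫_0^π cos²(nx) dx = π/2; for n ≠ n', ∫_0^π sin(nx)sin(n'x) dx = ∫_0^π cos(nx)cos(n'x) dx = 0; and by product-to-sum, ∫_0^π sin(nx)cos(n'x) dx = ½∫_0^π [sin((n+n')x) + sin((n−n')x)] dx, which is 0 when n+n' is even and 2n/(n²−n'²) when n+n' is odd (it need not vanish on (0, π)).
  u² squared terms: (2)²·∫cos(3x)² dx = 4·π/2 = 2*π;  (5)²·∫sin(3x)² dx = 25·π/2 = 25*π/2;  (1)²·∫sin(2x)² dx = 1·π/2 = π/2.
  u² cross terms: 2·(2)·(5)·∫cos(3x)·sin(3x) dx = 20·(0) = 0;  2·(2)·(1)·∫cos(3x)·sin(2x) dx = 4·(-4/5) = -16/5;  2·(5)·(1)·∫sin(3x)·sin(2x) dx = 10·(0) = 0.
  So ∫_0^π u² dx = 2*π + 25*π/2 + π/2 + 0 − 16/5 + 0 = -16/5 + 15*π.
  (u')² squared terms: (-6)²·∫sin(3x)² dx = 36·π/2 = 18*π;  (2)²·∫cos(2x)² dx = 4·π/2 = 2*π;  (15)²·∫cos(3x)² dx = 225·π/2 = 225*π/2.
  (u')² cross terms: 2·(-6)·(2)·∫sin(3x)·cos(2x) dx = -24·(6/5) = -144/5;  2·(-6)·(15)·∫sin(3x)·cos(3x) dx = -180·(0) = 0;  2·(2)·(15)·∫cos(2x)·cos(3x) dx = 60·(0) = 0.
  So ∫_0^π (u')² dx = 18*π + 2*π + 225*π/2 − 144/5 + 0 + 0 = -144/5 + 265*π/2.
||u||_{H^1}^2 = (-16/5 + 15*π) + (-144/5 + 265*π/2) = -32 + 295*π/2.


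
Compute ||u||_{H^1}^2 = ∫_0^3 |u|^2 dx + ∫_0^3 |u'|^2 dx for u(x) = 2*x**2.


||u||_{H^1}^2 = 1692/5

The H^1 norm (squared) on an interval (0, L) is
  ||u||_{H^1}^2 = ∫_0^L u(x)^2 dx + ∫_0^L u'(x)^2 dx.
Compute u'(x) = 4*x.
Then u(x)^2 = 4*x**4 and u'(x)^2 = 16*x**2.
Integrate each monomial from 0 to 3 using ∫_0^3 c·x^n dx = c·3^(n+1)/(n+1):
  ∫_0^3 u(x)^2 dx = ∫_0^3 (4*x^4) dx. Term by term:
    ∫_0^3 4*x^4 dx = 972/5.
  ∫_0^3 u'(x)^2 dx = ∫_0^3 (16*x^2) dx. Term by term:
    ∫_0^3 16*x^2 dx = 144.
Adding: ||u||_{H^1}^2 = 972/5 + 144 = 1692/5.


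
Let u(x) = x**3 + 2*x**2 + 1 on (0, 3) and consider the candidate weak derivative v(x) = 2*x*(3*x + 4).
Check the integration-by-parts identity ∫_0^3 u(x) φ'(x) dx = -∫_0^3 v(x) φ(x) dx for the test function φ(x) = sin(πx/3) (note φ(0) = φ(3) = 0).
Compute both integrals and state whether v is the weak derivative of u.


LHS = -117/π + 324/π^3, RHS = -234/π + 648/π^3. No, v is not the weak derivative of u.

u(x) = x**3 + 2*x**2 + 1, classical derivative u'(x) = 3*x**2 + 4*x.
φ(x) = sin(πx/3), so φ'(x) = π*cos(π*x/3)/3.
Note φ(0) = φ(3) = 0, so the boundary term u·φ vanishes.
LHS = ∫_0^3 u(x) φ'(x) dx = ∫_0^3 (π*x^3*cos(π*x/3)/3 + 2*π*x^2*cos(π*x/3)/3 + π*cos(π*x/3)/3) dx. Term by term:
  ∫_0^3 π*cos(π*x/3)/3 dx = 0;  ∫_0^3 π*x^3*cos(π*x/3)/3 dx = -81/π + 324/π^3;  ∫_0^3 2*π*x^2*cos(π*x/3)/3 dx = -36/π.
Sum: 0 + -81/π + 324/π^3 − 36/π = -117/π + 324/π^3.
So LHS = -117/π + 324/π^3.
∫_0^3 v(x) φ(x) dx = ∫_0^3 (6*x^2*sin(π*x/3) + 8*x*sin(π*x/3)) dx. Term by term:
  ∫_0^3 6*x^2*sin(π*x/3) dx = -648/π^3 + 162/π;  ∫_0^3 8*x*sin(π*x/3) dx = 72/π.
Sum: -648/π^3 + 162/π + 72/π = -648/π^3 + 234/π.
So RHS = -∫_0^3 v(x) φ(x) dx = -234/π + 648/π^3.
LHS − RHS = -324/π^3 + 117/π ≠ 0, so the identity fails.
(For a valid weak derivative the identity must hold for EVERY test function, in particular this one. The failure shows v is NOT the weak derivative of u.)
Correct weak derivative would be u'(x) = 3*x**2 + 4*x.


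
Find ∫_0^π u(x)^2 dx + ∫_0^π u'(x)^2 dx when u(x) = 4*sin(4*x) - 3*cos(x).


||u||_{H^1(0,π)}^2 = -128/5 + 145*π

u'(x) = 3*sin(x) + 16*cos(4*x).
Expand u² and (u')² and integrate term by term on (0, π), using: for integers n ≥ 1, ∫_0^π sin²(nx) dx = ∫_0^π cos²(nx) dx = π/2; for n ≠ n', ∫_0^π sin(nx)sin(n'x) dx = ∫_0^π cos(nx)cos(n'x) dx = 0; and by product-to-sum, ∫_0^π sin(nx)cos(n'x) dx = ½∫_0^π [sin((n+n')x) + sin((n−n')x)] dx, which is 0 when n+n' is even and 2n/(n²−n'²) when n+n' is odd (it need not vanish on (0, π)).
  u² squared terms: (-3)²·∫cos(x)² dx = 9·π/2 = 9*π/2;  (4)²·∫sin(4x)² dx = 16·π/2 = 8*π.
  u² cross terms: 2·(-3)·(4)·∫cos(x)·sin(4x) dx = -24·(8/15) = -64/5.
  So ∫_0^π u² dx = 9*π/2 + 8*π − 64/5 = -64/5 + 25*π/2.
  (u')² squared terms: (3)²·∫sin(x)² dx = 9·π/2 = 9*π/2;  (16)²·∫cos(4x)² dx = 256·π/2 = 128*π.
  (u')² cross terms: 2·(3)·(16)·∫sin(x)·cos(4x) dx = 96·(-2/15) = -64/5.
  So ∫_0^π (u')² dx = 9*π/2 + 128*π − 64/5 = -64/5 + 265*π/2.
||u||_{H^1}^2 = (-64/5 + 25*π/2) + (-64/5 + 265*π/2) = -128/5 + 145*π.


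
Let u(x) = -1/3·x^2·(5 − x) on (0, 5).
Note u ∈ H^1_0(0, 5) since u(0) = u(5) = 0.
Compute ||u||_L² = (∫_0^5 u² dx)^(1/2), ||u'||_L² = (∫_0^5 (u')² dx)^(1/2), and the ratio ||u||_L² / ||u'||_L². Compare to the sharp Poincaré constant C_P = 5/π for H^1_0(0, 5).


||u||_L² / ||u'||_L² = 5*sqrt(14)/14 < C_P = 5/π.

u(x) = -1/3·x^2·(5 − x), so u'(x) = x*(3*x - 10)/3.
u(x) = -1/3·x^2·(5 − x) vanishes at x = 0 and x = 5, so u ∈ H^1_0(0, 5). Differentiate via the product rule and integrate the resulting polynomials term by term.
  ∫_0^5 u² dx = ∫_0^5 (x^6/9 - 10*x^5/9 + 25*x^4/9) dx. Term by term:
    ∫_0^5 x^6/9 dx = 78125/63;  ∫_0^5 -10*x^5/9 dx = -78125/27;  ∫_0^5 25*x^4/9 dx = 15625/9.
  Sum: 78125/63 − 78125/27 + 15625/9 = 15625/189.
  ∫_0^5 (u')² dx = ∫_0^5 (x^4 - 20*x^3/3 + 100*x^2/9) dx. Term by term:
    ∫_0^5 x^4 dx = 625;  ∫_0^5 -20*x^3/3 dx = -3125/3;  ∫_0^5 100*x^2/9 dx = 12500/27.
  Sum: 625 − 3125/3 + 12500/27 = 1250/27.
∫_0^5 u² dx = 15625/189, so ||u||_L² = 125*sqrt(21)/63.
∫_0^5 (u')² dx = 1250/27, so ||u'||_L² = 25*sqrt(6)/9.
Ratio ||u||_L² / ||u'||_L² = 5*sqrt(14)/14.
Sharp Poincaré constant on H^1_0(0, 5) is C_P = L/π = 5/π, achieved by sin(π/5·x).
A polynomial bump cannot attain the sharp Poincaré constant (only the first sine eigenfunction does), so the ratio is strictly less than C_P, consistent with ||u||_L² ≤ C_P ||u'||_L².
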